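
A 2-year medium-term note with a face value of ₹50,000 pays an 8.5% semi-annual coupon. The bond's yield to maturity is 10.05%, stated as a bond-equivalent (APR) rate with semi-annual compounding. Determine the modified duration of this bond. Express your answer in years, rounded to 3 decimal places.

1.789 years

Periodic yield y = 0.05025. First find Macaulay duration:
  t   CF        PV=CF/(1+0.05025)^t    t·PV
  1     2,125.00     2,023.3278     2,023.3278
  2     2,125.00     1,926.5201     3,853.0403
  3     2,125.00     1,834.3443     5,503.0330
  4    52,125.00    42,842.5495   171,370.1980
  Σ                 48,626.7418   182,749.5991
P = 48,626.7418; Macaulay duration = 182,749.5991 / 48,626.7418 = 3.75821 half-year periods = 1.87911 years.
Modified duration = D_Mac / (1 + y) = 1.87911 / 1.05025 = 1.78920 years.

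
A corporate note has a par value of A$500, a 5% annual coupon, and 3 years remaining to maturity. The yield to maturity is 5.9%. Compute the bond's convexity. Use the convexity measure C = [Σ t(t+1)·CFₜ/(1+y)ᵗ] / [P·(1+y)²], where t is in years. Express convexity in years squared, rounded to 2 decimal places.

With y = 0.059:
  t   CF        PV=CF/(1+0.059)^t    t·PV        t(t+1)·PV
  1        25.00        23.6072        23.6072          47.2144
  2        25.00        22.2920        44.5839         133.7517
  3       525.00       442.0500     1,326.1501       5,304.6003
  Σ                    487.9492     1,394.3412       5,485.5664
P = 487.9492.
Convexity = Σ t(t+1)·PV / [P·(1+y)²] = 5,485.5664 / (487.9492 × 1.121481) = 10.02432.

10.02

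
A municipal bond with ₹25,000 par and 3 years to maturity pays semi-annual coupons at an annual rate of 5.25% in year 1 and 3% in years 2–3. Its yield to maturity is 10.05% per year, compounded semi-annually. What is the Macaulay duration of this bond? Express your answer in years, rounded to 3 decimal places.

Periodic yield y = 0.05025. Discount each cash flow and weight by its period:
  t   CF        PV=CF/(1+0.05025)^t    t·PV
  1       656.25       624.8512       624.8512
  2       656.25       594.9547     1,189.9095
  3       375.00       323.7078       971.1235
  4       375.00       308.2198     1,232.8791
  5       375.00       293.4728     1,467.3639
  6    25,375.00    18,908.1879   113,449.1275
  Σ                 21,053.3943   118,935.2546
Price P = Σ PV = 21,053.3943.
Macaulay duration = Σ(t·PV) / P = 118,935.2546 / 21,053.3943 = 5.64922 half-year periods.
In years: 5.64922 / 2 = 2.82461 years.

2.825 years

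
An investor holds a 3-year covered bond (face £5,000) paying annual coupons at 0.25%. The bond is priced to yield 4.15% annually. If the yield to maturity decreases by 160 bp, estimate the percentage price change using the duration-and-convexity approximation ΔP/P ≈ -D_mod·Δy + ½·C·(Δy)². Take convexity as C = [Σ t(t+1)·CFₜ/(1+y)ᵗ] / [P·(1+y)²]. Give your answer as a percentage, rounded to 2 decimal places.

With y = 0.0415:
  t   CF        PV=CF/(1+0.0415)^t    t·PV        t(t+1)·PV
  1        12.50        12.0019        12.0019          24.0038
  2        12.50        11.5237        23.0474          69.1421
  3     5,012.50     4,436.8686    13,310.6057      53,242.4227
  Σ                  4,460.3942    13,345.6550      53,335.5686
P = 4,460.3942; D_Mac = 2.99203 yrs; D_mod = 2.87281 yrs; C = 11.02364.
Duration effect: -2.87281 × (-0.016) = +0.045965
Convexity effect: 0.5 × 11.02364 × (-0.016)² = +0.0014110
ΔP/P ≈ +0.045965 + 0.0014110 = +0.047376 = +4.7376%.

+4.74%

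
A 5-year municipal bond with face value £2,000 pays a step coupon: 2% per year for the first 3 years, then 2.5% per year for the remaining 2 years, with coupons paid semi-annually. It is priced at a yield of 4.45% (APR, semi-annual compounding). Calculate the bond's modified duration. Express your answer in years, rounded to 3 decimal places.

4.658 years

Periodic yield y = 0.02225. First find Macaulay duration:
  t   CF        PV=CF/(1+0.02225)^t    t·PV
  1        20.00        19.5647        19.5647
  2        20.00        19.1388        38.2777
  3        20.00        18.7223        56.1668
  4        20.00        18.3148        73.2591
  5        20.00        17.9161        89.5807
  6        20.00        17.5262       105.1571
  7        25.00        21.4309       150.0162
  8        25.00        20.9644       167.7154
  9        25.00        20.5081       184.5731
  10    2,025.00     1,625.0018    16,250.0176
  Σ                  1,799.0881    17,134.3284
P = 1,799.0881; Macaulay duration = 17,134.3284 / 1,799.0881 = 9.52390 half-year periods = 4.76195 years.
Modified duration = D_Mac / (1 + y) = 4.76195 / 1.02225 = 4.65830 years.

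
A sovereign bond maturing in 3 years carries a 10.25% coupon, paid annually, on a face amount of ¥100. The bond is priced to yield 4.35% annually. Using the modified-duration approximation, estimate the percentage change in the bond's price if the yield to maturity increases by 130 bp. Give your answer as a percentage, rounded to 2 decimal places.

Periodic yield y = 0.0435. Modified duration first:
  t   CF        PV=CF/(1+0.0435)^t    t·PV
  1        10.25         9.8227         9.8227
  2        10.25         9.4132        18.8265
  3       110.25        97.0289       291.0868
  Σ                    116.2649       319.7360
P = 116.2649; D_Mac = 2.75007 yrs; D_mod = 2.75007/(1+0.0435) = 2.63542 yrs.
ΔP/P ≈ -D_mod · Δy = -2.63542 × (+0.013) = -0.034261 = -3.4261%.

-3.43%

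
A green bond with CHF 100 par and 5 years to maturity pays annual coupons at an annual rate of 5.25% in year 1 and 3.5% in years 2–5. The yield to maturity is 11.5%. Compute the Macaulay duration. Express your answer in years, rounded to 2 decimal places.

Periodic yield y = 0.115. Discount each cash flow and weight by its year:
  t   CF        PV=CF/(1+0.115)^t    t·PV
  1         5.25         4.7085         4.7085
  2         3.50         2.8153         5.6305
  3         3.50         2.5249         7.5747
  4         3.50         2.2645         9.0579
  5       103.50        60.0573       300.2866
  Σ                     72.3705       327.2583
Price P = Σ PV = 72.3705.
Macaulay duration = Σ(t·PV) / P = 327.2583 / 72.3705 = 4.52199 years.

4.52 years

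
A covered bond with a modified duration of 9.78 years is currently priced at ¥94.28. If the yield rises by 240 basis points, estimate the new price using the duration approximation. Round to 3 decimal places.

Duration approximation: ΔP/P ≈ -D_mod · Δy = -9.78 × (+0.024) = -0.234720.
New price ≈ 94.28 × (1 - 0.234720) = 72.1505984.

¥72.151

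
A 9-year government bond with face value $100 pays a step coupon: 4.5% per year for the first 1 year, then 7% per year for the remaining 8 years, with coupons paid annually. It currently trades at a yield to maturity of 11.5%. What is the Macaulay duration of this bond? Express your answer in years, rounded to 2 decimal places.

Periodic yield y = 0.115. Discount each cash flow and weight by its year:
  t   CF        PV=CF/(1+0.115)^t    t·PV
  1         4.50         4.0359         4.0359
  2         7.00         5.6305        11.2610
  3         7.00         5.0498        15.1494
  4         7.00         4.5290        18.1158
  5         7.00         4.0618        20.3092
  6         7.00         3.6429        21.8575
  7         7.00         3.2672        22.8703
  8         7.00         2.9302        23.4417
  9       107.00        40.1708       361.5368
  Σ                     73.3181       498.5776
Price P = Σ PV = 73.3181.
Macaulay duration = Σ(t·PV) / P = 498.5776 / 73.3181 = 6.80020 years.

6.80 years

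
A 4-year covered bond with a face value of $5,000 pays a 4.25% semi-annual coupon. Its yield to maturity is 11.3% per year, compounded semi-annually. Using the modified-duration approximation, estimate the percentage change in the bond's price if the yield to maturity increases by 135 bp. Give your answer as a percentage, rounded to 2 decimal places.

-4.70%

Periodic yield y = 0.0565. Modified duration first:
  t   CF        PV=CF/(1+0.0565)^t    t·PV
  1       106.25       100.5679       100.5679
  2       106.25        95.1897       190.3794
  3       106.25        90.0991       270.2973
  4       106.25        85.2807       341.1229
  5       106.25        80.7201       403.6003
  6       106.25        76.4033       458.4196
  7       106.25        72.3173       506.2214
  8     5,106.25     3,289.6225    26,316.9800
  Σ                  3,890.2006    28,587.5887
P = 3,890.2006; D_Mac = 7.34862 half-year periods = 3.67431 yrs; D_mod = 3.67431/(1+0.0565) = 3.47781 yrs.
ΔP/P ≈ -D_mod · Δy = -3.47781 × (+0.0135) = -0.046950 = -4.6950%.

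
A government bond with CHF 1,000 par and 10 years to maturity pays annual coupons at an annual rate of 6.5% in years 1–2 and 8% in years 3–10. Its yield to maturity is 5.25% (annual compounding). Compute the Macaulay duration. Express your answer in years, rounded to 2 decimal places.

7.66 years

Periodic yield y = 0.0525. Discount each cash flow and weight by its year:
  t   CF        PV=CF/(1+0.0525)^t    t·PV
  1        65.00        61.7577        61.7577
  2        65.00        58.6772       117.3543
  3        80.00        68.6157       205.8472
  4        80.00        65.1931       260.7724
  5        80.00        61.9412       309.7059
  6        80.00        58.8515       353.1089
  7        80.00        55.9159       391.4112
  8        80.00        53.1267       425.0139
  9        80.00        50.4767       454.2904
  10    1,080.00       647.4447     6,474.4475
  Σ                  1,182.0004     9,053.7093
Price P = Σ PV = 1,182.0004.
Macaulay duration = Σ(t·PV) / P = 9,053.7093 / 1,182.0004 = 7.65965 years.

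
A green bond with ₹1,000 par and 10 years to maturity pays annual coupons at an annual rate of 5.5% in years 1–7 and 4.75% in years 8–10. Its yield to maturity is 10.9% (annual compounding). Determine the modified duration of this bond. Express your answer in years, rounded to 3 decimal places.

Periodic yield y = 0.109. First find Macaulay duration:
  t   CF        PV=CF/(1+0.109)^t    t·PV
  1        55.00        49.5942        49.5942
  2        55.00        44.7198        89.4395
  3        55.00        40.3244       120.9732
  4        55.00        36.3611       145.4442
  5        55.00        32.7872       163.9362
  6        55.00        29.5647       177.3882
  7        55.00        26.6589       186.6121
  8        47.50        20.7607       166.0853
  9        47.50        18.7202       168.4815
  10    1,047.50       372.2533     3,722.5331
  Σ                    671.7444     4,990.4877
P = 671.7444; Macaulay duration = 4,990.4877 / 671.7444 = 7.42915 years.
Modified duration = D_Mac / (1 + y) = 7.42915 / 1.109 = 6.69896 years.

6.699 years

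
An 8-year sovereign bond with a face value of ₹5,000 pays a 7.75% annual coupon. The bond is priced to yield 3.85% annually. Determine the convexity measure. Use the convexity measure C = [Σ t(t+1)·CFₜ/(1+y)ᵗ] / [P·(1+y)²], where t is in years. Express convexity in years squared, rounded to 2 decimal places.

With y = 0.0385:
  t   CF        PV=CF/(1+0.0385)^t    t·PV        t(t+1)·PV
  1       387.50       373.1343       373.1343         746.2687
  2       387.50       359.3012       718.6025       2,155.8074
  3       387.50       345.9810     1,037.9429       4,151.7716
  4       387.50       333.1545     1,332.6181       6,663.0903
  5       387.50       320.8036     1,604.0179       9,624.1073
  6       387.50       308.9105     1,853.4631      12,974.2419
  7       387.50       297.4584     2,082.2086      16,657.6690
  8     5,387.50     3,982.3119    31,858.4955     286,726.4599
  Σ                  6,321.0555    40,860.4829     339,699.4160
P = 6,321.0555.
Convexity = Σ t(t+1)·PV / [P·(1+y)²] = 339,699.4160 / (6,321.0555 × 1.078482) = 49.83015.

49.83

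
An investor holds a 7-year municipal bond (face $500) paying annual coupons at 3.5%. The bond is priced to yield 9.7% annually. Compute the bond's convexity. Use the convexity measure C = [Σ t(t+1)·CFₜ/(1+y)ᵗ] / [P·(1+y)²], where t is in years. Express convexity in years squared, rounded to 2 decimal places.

39.28

With y = 0.097:
  t   CF        PV=CF/(1+0.097)^t    t·PV        t(t+1)·PV
  1        17.50        15.9526        15.9526          31.9052
  2        17.50        14.5420        29.0840          87.2521
  3        17.50        13.2562        39.7685         159.0741
  4        17.50        12.0840        48.3361         241.6805
  5        17.50        11.0155        55.0776         330.4655
  6        17.50        10.0415        60.2490         421.7427
  7       517.50       270.6849     1,894.7940      15,158.3520
  Σ                    347.5767     2,143.2618      16,430.4721
P = 347.5767.
Convexity = Σ t(t+1)·PV / [P·(1+y)²] = 16,430.4721 / (347.5767 × 1.203409) = 39.28133.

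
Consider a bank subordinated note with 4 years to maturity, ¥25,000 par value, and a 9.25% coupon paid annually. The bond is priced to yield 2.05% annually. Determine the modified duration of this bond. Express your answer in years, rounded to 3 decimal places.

3.507 years

Periodic yield y = 0.0205. First find Macaulay duration:
  t   CF        PV=CF/(1+0.0205)^t    t·PV
  1     2,312.50     2,266.0461     2,266.0461
  2     2,312.50     2,220.5253     4,441.0506
  3     2,312.50     2,175.9189     6,527.7568
  4    27,312.50    25,183.1132   100,732.4529
  Σ                 31,845.6035   113,967.3064
P = 31,845.6035; Macaulay duration = 113,967.3064 / 31,845.6035 = 3.57875 years.
Modified duration = D_Mac / (1 + y) = 3.57875 / 1.0205 = 3.50685 years.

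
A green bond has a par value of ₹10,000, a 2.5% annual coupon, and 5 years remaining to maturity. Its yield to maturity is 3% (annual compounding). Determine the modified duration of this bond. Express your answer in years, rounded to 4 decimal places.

Periodic yield y = 0.03. First find Macaulay duration:
  t   CF        PV=CF/(1+0.03)^t    t·PV
  1       250.00       242.7184       242.7184
  2       250.00       235.6490       471.2980
  3       250.00       228.7854       686.3562
  4       250.00       222.1218       888.4870
  5    10,250.00     8,841.7400    44,208.7002
  Σ                  9,771.0146    46,497.5599
P = 9,771.0146; Macaulay duration = 46,497.5599 / 9,771.0146 = 4.75872 years.
Modified duration = D_Mac / (1 + y) = 4.75872 / 1.03 = 4.62012 years.

4.6201 years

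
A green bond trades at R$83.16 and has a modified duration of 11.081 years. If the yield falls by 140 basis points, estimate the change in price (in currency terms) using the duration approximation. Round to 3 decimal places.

Duration approximation: ΔP/P ≈ -D_mod · Δy = -11.081 × (-0.014) = +0.155134.
ΔP ≈ 83.16 × (+0.155134) = +12.90094344.

+R$12.901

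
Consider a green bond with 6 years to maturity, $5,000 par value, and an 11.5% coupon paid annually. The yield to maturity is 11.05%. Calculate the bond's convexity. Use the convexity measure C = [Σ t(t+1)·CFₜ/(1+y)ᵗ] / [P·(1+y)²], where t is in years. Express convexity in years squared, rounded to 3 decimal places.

24.111

With y = 0.1105:
  t   CF        PV=CF/(1+0.1105)^t    t·PV        t(t+1)·PV
  1       575.00       517.7848       517.7848       1,035.5696
  2       575.00       466.2627       932.5255       2,797.5765
  3       575.00       419.8674     1,259.6022       5,038.4088
  4       575.00       378.0886     1,512.3544       7,561.7722
  5       575.00       340.4670     1,702.3350      10,214.0101
  6     5,575.00     2,972.5796    17,835.4777     124,848.3436
  Σ                  5,095.0502    23,760.0796     151,495.6808
P = 5,095.0502.
Convexity = Σ t(t+1)·PV / [P·(1+y)²] = 151,495.6808 / (5,095.0502 × 1.233210) = 24.11097.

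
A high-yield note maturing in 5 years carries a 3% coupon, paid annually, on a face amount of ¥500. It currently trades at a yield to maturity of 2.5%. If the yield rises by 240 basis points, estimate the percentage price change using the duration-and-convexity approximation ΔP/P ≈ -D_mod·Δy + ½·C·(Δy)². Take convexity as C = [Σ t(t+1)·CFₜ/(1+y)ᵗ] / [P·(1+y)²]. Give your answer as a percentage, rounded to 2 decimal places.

-10.29%

With y = 0.025:
  t   CF        PV=CF/(1+0.025)^t    t·PV        t(t+1)·PV
  1        15.00        14.6341        14.6341          29.2683
  2        15.00        14.2772        28.5544          85.6633
  3        15.00        13.9290        41.7870         167.1479
  4        15.00        13.5893        54.3570         271.7852
  5       515.00       455.1850     2,275.9248      13,655.5487
  Σ                    511.6146     2,415.2574      14,209.4134
P = 511.6146; D_Mac = 4.72085 yrs; D_mod = 4.60571 yrs; C = 26.43538.
Duration effect: -4.60571 × (+0.024) = -0.110537
Convexity effect: 0.5 × 26.43538 × (0.024)² = +0.0076134
ΔP/P ≈ -0.110537 + 0.0076134 = -0.102924 = -10.2924%.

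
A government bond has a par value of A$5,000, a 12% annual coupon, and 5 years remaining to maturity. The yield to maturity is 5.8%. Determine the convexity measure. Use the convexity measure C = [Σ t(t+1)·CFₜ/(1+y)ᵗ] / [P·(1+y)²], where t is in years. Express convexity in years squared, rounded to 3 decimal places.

20.765

With y = 0.058:
  t   CF        PV=CF/(1+0.058)^t    t·PV        t(t+1)·PV
  1       600.00       567.1078       567.1078       1,134.2155
  2       600.00       536.0187     1,072.0373       3,216.1120
  3       600.00       506.6339     1,519.9017       6,079.6068
  4       600.00       478.8600     1,915.4401       9,577.2004
  5     5,600.00     4,224.3480    21,121.7400     126,730.4402
  Σ                  6,312.9683    26,196.2269     146,737.5749
P = 6,312.9683.
Convexity = Σ t(t+1)·PV / [P·(1+y)²] = 146,737.5749 / (6,312.9683 × 1.119364) = 20.76521.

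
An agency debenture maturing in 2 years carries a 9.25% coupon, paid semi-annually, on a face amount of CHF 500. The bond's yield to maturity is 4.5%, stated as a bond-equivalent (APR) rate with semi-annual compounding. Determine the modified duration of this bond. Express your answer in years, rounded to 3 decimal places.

1.836 years

Periodic yield y = 0.0225. First find Macaulay duration:
  t   CF        PV=CF/(1+0.0225)^t    t·PV
  1       23.125        22.6161        22.6161
  2       23.125        22.1185        44.2369
  3       23.125        21.6318        64.8953
  4      523.125       478.5774     1,914.3097
  Σ                    544.9438     2,046.0580
P = 544.9438; Macaulay duration = 2,046.0580 / 544.9438 = 3.75462 half-year periods = 1.87731 years.
Modified duration = D_Mac / (1 + y) = 1.87731 / 1.0225 = 1.83600 years.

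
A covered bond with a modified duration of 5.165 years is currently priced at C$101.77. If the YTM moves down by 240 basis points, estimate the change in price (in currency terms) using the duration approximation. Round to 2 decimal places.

Duration approximation: ΔP/P ≈ -D_mod · Δy = -5.165 × (-0.024) = +0.123960.
ΔP ≈ 101.77 × (+0.123960) = +12.6154092.

+C$12.62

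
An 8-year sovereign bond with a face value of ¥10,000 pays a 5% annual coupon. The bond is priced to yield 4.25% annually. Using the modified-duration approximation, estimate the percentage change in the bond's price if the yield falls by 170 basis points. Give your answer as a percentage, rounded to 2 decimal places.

Periodic yield y = 0.0425. Modified duration first:
  t   CF        PV=CF/(1+0.0425)^t    t·PV
  1       500.00       479.6163       479.6163
  2       500.00       460.0636       920.1272
  3       500.00       441.3080     1,323.9240
  4       500.00       423.3170     1,693.2682
  5       500.00       406.0595     2,030.2975
  6       500.00       389.5055     2,337.0332
  7       500.00       373.6264     2,615.3848
  8    10,500.00     7,526.2873    60,210.2980
  Σ                 10,499.7837    71,609.9493
P = 10,499.7837; D_Mac = 6.82014 yrs; D_mod = 6.82014/(1+0.0425) = 6.54210 yrs.
ΔP/P ≈ -D_mod · Δy = -6.54210 × (-0.017) = +0.111216 = +11.1216%.

+11.12%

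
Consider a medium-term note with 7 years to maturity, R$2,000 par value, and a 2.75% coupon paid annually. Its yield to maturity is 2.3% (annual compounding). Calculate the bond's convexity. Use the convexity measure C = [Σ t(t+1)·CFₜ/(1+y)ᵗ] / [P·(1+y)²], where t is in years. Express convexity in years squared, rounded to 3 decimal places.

48.148

With y = 0.023:
  t   CF        PV=CF/(1+0.023)^t    t·PV        t(t+1)·PV
  1        55.00        53.7634        53.7634         107.5269
  2        55.00        52.5547       105.1094         315.3281
  3        55.00        51.3731       154.1193         616.4772
  4        55.00        50.2181       200.8723       1,004.3617
  5        55.00        49.0890       245.4452       1,472.6711
  6        55.00        47.9854       287.9122       2,015.3857
  7     2,055.00     1,752.5983    12,268.1882      98,145.5057
  Σ                  2,057.5820    13,315.4101     103,677.2565
P = 2,057.5820.
Convexity = Σ t(t+1)·PV / [P·(1+y)²] = 103,677.2565 / (2,057.5820 × 1.046529) = 48.14765.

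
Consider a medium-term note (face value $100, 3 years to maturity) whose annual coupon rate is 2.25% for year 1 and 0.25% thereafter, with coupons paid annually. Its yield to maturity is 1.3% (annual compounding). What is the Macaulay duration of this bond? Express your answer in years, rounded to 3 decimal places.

Periodic yield y = 0.013. Discount each cash flow and weight by its year:
  t   CF        PV=CF/(1+0.013)^t    t·PV
  1         2.25         2.2211         2.2211
  2         0.25         0.2436         0.4872
  3       100.25        96.4397       289.3192
  Σ                     98.9045       292.0276
Price P = Σ PV = 98.9045.
Macaulay duration = Σ(t·PV) / P = 292.0276 / 98.9045 = 2.95262 years.

2.953 years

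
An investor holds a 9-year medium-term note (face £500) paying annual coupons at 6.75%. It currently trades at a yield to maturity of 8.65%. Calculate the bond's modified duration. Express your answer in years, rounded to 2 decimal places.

6.34 years

Periodic yield y = 0.0865. First find Macaulay duration:
  t   CF        PV=CF/(1+0.0865)^t    t·PV
  1        33.75        31.0630        31.0630
  2        33.75        28.5900        57.1800
  3        33.75        26.3139        78.9416
  4        33.75        24.2189        96.8757
  5        33.75        22.2908       111.4539
  6        33.75        20.5161       123.0968
  7        33.75        18.8828       132.1794
  8        33.75        17.3794       139.0356
  9       533.75       252.9708     2,276.7368
  Σ                    442.2257     3,046.5627
P = 442.2257; Macaulay duration = 3,046.5627 / 442.2257 = 6.88916 years.
Modified duration = D_Mac / (1 + y) = 6.88916 / 1.0865 = 6.34069 years.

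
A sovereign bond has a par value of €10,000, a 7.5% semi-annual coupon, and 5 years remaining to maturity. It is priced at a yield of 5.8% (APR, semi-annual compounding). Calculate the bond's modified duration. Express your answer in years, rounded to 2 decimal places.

Periodic yield y = 0.029. First find Macaulay duration:
  t   CF        PV=CF/(1+0.029)^t    t·PV
  1       375.00       364.4315       364.4315
  2       375.00       354.1608       708.3216
  3       375.00       344.1796     1,032.5388
  4       375.00       334.4797     1,337.9188
  5       375.00       325.0532     1,625.2658
  6       375.00       315.8923     1,895.3537
  7       375.00       306.9896     2,148.9271
  8       375.00       298.3378     2,386.7023
  9       375.00       289.9298     2,609.3684
  10   10,375.00     7,795.3274    77,953.2736
  Σ                 10,728.7816    92,062.1018
P = 10,728.7816; Macaulay duration = 92,062.1018 / 10,728.7816 = 8.58085 half-year periods = 4.29043 years.
Modified duration = D_Mac / (1 + y) = 4.29043 / 1.029 = 4.16951 years.

4.17 years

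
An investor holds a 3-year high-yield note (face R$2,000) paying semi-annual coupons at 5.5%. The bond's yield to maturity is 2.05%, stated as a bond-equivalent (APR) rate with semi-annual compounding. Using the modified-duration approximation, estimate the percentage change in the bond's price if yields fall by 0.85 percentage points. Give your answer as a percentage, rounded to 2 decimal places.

+2.37%

Periodic yield y = 0.01025. Modified duration first:
  t   CF        PV=CF/(1+0.01025)^t    t·PV
  1        55.00        54.4420        54.4420
  2        55.00        53.8896       107.7792
  3        55.00        53.3428       160.0285
  4        55.00        52.8016       211.2065
  5        55.00        52.2659       261.3295
  6     2,055.00     1,933.0303    11,598.1821
  Σ                  2,199.7723    12,392.9677
P = 2,199.7723; D_Mac = 5.63375 half-year periods = 2.81688 yrs; D_mod = 2.81688/(1+0.01025) = 2.78830 yrs.
ΔP/P ≈ -D_mod · Δy = -2.78830 × (-0.0085) = +0.023701 = +2.3701%.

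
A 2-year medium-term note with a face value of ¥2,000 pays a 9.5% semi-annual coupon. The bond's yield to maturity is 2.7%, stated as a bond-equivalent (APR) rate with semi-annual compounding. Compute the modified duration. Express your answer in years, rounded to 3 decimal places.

Periodic yield y = 0.0135. First find Macaulay duration:
  t   CF        PV=CF/(1+0.0135)^t    t·PV
  1        95.00        93.7346        93.7346
  2        95.00        92.4860       184.9720
  3        95.00        91.2541       273.7623
  4     2,095.00     1,985.5874     7,942.3497
  Σ                  2,263.0621     8,494.8186
P = 2,263.0621; Macaulay duration = 8,494.8186 / 2,263.0621 = 3.75368 half-year periods = 1.87684 years.
Modified duration = D_Mac / (1 + y) = 1.87684 / 1.0135 = 1.85184 years.

1.852 years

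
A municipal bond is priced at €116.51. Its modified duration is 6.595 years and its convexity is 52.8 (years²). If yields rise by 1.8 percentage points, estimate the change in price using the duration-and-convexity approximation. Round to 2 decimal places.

-€12.83

Duration effect: -D_mod·Δy = -6.595 × (+0.018) = -0.118710
Convexity effect: ½·C·(Δy)² = 0.5 × 52.8 × (0.018)² = +0.0085536
ΔP/P ≈ -0.118710 + 0.0085536 = -0.1101564
ΔP ≈ 116.51 × (-0.1101564) = -12.834322164.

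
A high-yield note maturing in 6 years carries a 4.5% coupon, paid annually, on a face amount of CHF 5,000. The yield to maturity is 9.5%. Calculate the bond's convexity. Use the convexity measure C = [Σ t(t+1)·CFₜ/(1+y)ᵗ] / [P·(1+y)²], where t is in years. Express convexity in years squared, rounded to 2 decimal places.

With y = 0.095:
  t   CF        PV=CF/(1+0.095)^t    t·PV        t(t+1)·PV
  1       225.00       205.4795       205.4795         410.9589
  2       225.00       187.6525       375.3049       1,125.9148
  3       225.00       171.3721       514.1163       2,056.4654
  4       225.00       156.5042       626.0169       3,130.0843
  5       225.00       142.9262       714.6311       4,287.7867
  6     5,225.00     3,031.1092    18,186.6551     127,306.5855
  Σ                  3,895.0437    20,622.2038     138,317.7957
P = 3,895.0437.
Convexity = Σ t(t+1)·PV / [P·(1+y)²] = 138,317.7957 / (3,895.0437 × 1.199025) = 29.61676.

29.62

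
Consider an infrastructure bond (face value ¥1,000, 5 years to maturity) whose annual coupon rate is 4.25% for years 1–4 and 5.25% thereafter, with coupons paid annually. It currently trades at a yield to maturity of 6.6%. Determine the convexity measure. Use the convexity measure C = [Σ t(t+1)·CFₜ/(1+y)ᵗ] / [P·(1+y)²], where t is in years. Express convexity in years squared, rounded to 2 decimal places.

With y = 0.066:
  t   CF        PV=CF/(1+0.066)^t    t·PV        t(t+1)·PV
  1        42.50        39.8687        39.8687          79.7373
  2        42.50        37.4003        74.8005         224.4015
  3        42.50        35.0847       105.2540         421.0160
  4        42.50        32.9124       131.6498         658.2488
  5     1,052.50       764.6031     3,823.0157      22,938.0944
  Σ                    909.8692     4,174.5887      24,321.4981
P = 909.8692.
Convexity = Σ t(t+1)·PV / [P·(1+y)²] = 24,321.4981 / (909.8692 × 1.136356) = 23.52323.

23.52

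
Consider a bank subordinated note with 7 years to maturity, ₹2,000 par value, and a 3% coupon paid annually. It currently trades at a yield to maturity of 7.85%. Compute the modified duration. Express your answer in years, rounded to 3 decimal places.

Periodic yield y = 0.0785. First find Macaulay duration:
  t   CF        PV=CF/(1+0.0785)^t    t·PV
  1        60.00        55.6328        55.6328
  2        60.00        51.5835       103.1670
  3        60.00        47.8289       143.4868
  4        60.00        44.3477       177.3906
  5        60.00        41.1198       205.5988
  6        60.00        38.1268       228.7608
  7     2,060.00     1,213.7414     8,496.1900
  Σ                  1,492.3809     9,410.2268
P = 1,492.3809; Macaulay duration = 9,410.2268 / 1,492.3809 = 6.30551 years.
Modified duration = D_Mac / (1 + y) = 6.30551 / 1.0785 = 5.84656 years.

5.847 years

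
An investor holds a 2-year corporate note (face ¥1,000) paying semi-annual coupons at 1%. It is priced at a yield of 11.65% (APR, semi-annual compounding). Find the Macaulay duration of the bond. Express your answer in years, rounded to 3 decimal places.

1.983 years

Periodic yield y = 0.05825. Discount each cash flow and weight by its period:
  t   CF        PV=CF/(1+0.05825)^t    t·PV
  1         5.00         4.7248         4.7248
  2         5.00         4.4647         8.9294
  3         5.00         4.2190        12.6569
  4     1,005.00       801.3329     3,205.3314
  Σ                    814.7413     3,231.6425
Price P = Σ PV = 814.7413.
Macaulay duration = Σ(t·PV) / P = 3,231.6425 / 814.7413 = 3.96646 half-year periods.
In years: 3.96646 / 2 = 1.98323 years.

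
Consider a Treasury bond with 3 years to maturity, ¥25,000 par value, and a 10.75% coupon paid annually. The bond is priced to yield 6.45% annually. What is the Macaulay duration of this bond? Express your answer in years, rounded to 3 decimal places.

Periodic yield y = 0.0645. Discount each cash flow and weight by its year:
  t   CF        PV=CF/(1+0.0645)^t    t·PV
  1     2,687.50     2,524.6595     2,524.6595
  2     2,687.50     2,371.6857     4,743.3715
  3    27,687.50    22,953.3853    68,860.1558
  Σ                 27,849.7305    76,128.1867
Price P = Σ PV = 27,849.7305.
Macaulay duration = Σ(t·PV) / P = 76,128.1867 / 27,849.7305 = 2.73353 years.

2.734 years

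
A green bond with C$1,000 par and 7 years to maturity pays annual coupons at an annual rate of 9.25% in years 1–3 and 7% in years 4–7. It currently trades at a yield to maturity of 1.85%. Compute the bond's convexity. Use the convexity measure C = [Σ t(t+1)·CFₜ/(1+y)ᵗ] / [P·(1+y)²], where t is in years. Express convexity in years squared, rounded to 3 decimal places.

41.527

With y = 0.0185:
  t   CF        PV=CF/(1+0.0185)^t    t·PV        t(t+1)·PV
  1        92.50        90.8198        90.8198         181.6397
  2        92.50        89.1702       178.3404         535.0211
  3        92.50        87.5505       262.6515       1,050.6060
  4        70.00        65.0510       260.2040       1,301.0198
  5        70.00        63.8694       319.3470       1,916.0822
  6        70.00        62.7093       376.2557       2,633.7899
  7     1,070.00       941.1450     6,588.0151      52,704.1206
  Σ                  1,400.3152     8,075.6335      60,322.2793
P = 1,400.3152.
Convexity = Σ t(t+1)·PV / [P·(1+y)²] = 60,322.2793 / (1,400.3152 × 1.037342) = 41.52693.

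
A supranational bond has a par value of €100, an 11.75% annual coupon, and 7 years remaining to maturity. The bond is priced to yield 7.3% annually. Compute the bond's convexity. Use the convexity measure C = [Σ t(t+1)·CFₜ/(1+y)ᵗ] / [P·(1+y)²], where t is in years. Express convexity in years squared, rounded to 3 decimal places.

33.464

With y = 0.073:
  t   CF        PV=CF/(1+0.073)^t    t·PV        t(t+1)·PV
  1        11.75        10.9506        10.9506          21.9012
  2        11.75        10.2056        20.4112          61.2336
  3        11.75         9.5113        28.5338         114.1353
  4        11.75         8.8642        35.4568         177.2838
  5        11.75         8.2611        41.3056         247.8338
  6        11.75         7.6991        46.1946         323.3619
  7       111.75        68.2416       477.6915       3,821.5320
  Σ                    123.7335       660.5441       4,767.2816
P = 123.7335.
Convexity = Σ t(t+1)·PV / [P·(1+y)²] = 4,767.2816 / (123.7335 × 1.151329) = 33.46447.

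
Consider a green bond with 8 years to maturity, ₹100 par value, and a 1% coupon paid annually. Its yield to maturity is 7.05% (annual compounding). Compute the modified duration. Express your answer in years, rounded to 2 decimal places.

7.14 years

Periodic yield y = 0.0705. First find Macaulay duration:
  t   CF        PV=CF/(1+0.0705)^t    t·PV
  1         1.00         0.9341         0.9341
  2         1.00         0.8726         1.7452
  3         1.00         0.8152         2.4455
  4         1.00         0.7615         3.0459
  5         1.00         0.7113         3.5566
  6         1.00         0.6645         3.9869
  7         1.00         0.6207         4.3450
  8       101.00        58.5636       468.5091
  Σ                     63.9435       488.5683
P = 63.9435; Macaulay duration = 488.5683 / 63.9435 = 7.64062 years.
Modified duration = D_Mac / (1 + y) = 7.64062 / 1.0705 = 7.13743 years.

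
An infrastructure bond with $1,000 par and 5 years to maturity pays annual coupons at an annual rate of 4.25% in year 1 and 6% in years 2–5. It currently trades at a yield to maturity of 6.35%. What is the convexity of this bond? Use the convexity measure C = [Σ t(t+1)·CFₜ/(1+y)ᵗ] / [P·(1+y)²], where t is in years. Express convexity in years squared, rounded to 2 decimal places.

With y = 0.0635:
  t   CF        PV=CF/(1+0.0635)^t    t·PV        t(t+1)·PV
  1        42.50        39.9624        39.9624          79.9248
  2        60.00        53.0489       106.0978         318.2933
  3        60.00        49.8814       149.6442         598.5770
  4        60.00        46.9031       187.6123         938.0614
  5     1,060.00       779.1452     3,895.7260      23,374.3557
  Σ                    968.9409     4,379.0426      25,309.2122
P = 968.9409.
Convexity = Σ t(t+1)·PV / [P·(1+y)²] = 25,309.2122 / (968.9409 × 1.131032) = 23.09438.

23.09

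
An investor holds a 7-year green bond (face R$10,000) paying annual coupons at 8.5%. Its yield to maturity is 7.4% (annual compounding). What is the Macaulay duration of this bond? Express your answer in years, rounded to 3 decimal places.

5.598 years

Periodic yield y = 0.074. Discount each cash flow and weight by its year:
  t   CF        PV=CF/(1+0.074)^t    t·PV
  1       850.00       791.4339       791.4339
  2       850.00       736.9031     1,473.8061
  3       850.00       686.1295     2,058.3885
  4       850.00       638.8543     2,555.4171
  5       850.00       594.8364     2,974.1819
  6       850.00       553.8514     3,323.1082
  7    10,850.00     6,582.6349    46,078.4444
  Σ                 10,584.6434    59,254.7800
Price P = Σ PV = 10,584.6434.
Macaulay duration = Σ(t·PV) / P = 59,254.7800 / 10,584.6434 = 5.59818 years.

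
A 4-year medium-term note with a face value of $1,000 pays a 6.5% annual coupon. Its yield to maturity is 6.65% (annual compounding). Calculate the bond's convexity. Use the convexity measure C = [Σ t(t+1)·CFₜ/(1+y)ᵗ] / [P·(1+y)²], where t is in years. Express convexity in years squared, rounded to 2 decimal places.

With y = 0.0665:
  t   CF        PV=CF/(1+0.0665)^t    t·PV        t(t+1)·PV
  1        65.00        60.9470        60.9470         121.8940
  2        65.00        57.1468       114.2935         342.8806
  3        65.00        53.5835       160.7504         643.0016
  4     1,065.00       823.2015     3,292.8061      16,464.0306
  Σ                    994.8788     3,628.7971      17,571.8068
P = 994.8788.
Convexity = Σ t(t+1)·PV / [P·(1+y)²] = 17,571.8068 / (994.8788 × 1.137422) = 15.52832.

15.53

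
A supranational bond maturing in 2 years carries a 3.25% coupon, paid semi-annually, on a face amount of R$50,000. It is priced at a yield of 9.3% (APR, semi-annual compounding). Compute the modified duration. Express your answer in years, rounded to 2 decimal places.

1.86 years

Periodic yield y = 0.0465. First find Macaulay duration:
  t   CF        PV=CF/(1+0.0465)^t    t·PV
  1       812.50       776.3975       776.3975
  2       812.50       741.8992     1,483.7984
  3       812.50       708.9338     2,126.8013
  4    50,812.50    42,365.6264   169,462.5057
  Σ                 44,592.8569   173,849.5029
P = 44,592.8569; Macaulay duration = 173,849.5029 / 44,592.8569 = 3.89860 half-year periods = 1.94930 years.
Modified duration = D_Mac / (1 + y) = 1.94930 / 1.0465 = 1.86268 years.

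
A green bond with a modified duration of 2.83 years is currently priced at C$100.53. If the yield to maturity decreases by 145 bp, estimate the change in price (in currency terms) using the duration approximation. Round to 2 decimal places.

Duration approximation: ΔP/P ≈ -D_mod · Δy = -2.83 × (-0.0145) = +0.041035.
ΔP ≈ 100.53 × (+0.041035) = +4.12524855.

+C$4.13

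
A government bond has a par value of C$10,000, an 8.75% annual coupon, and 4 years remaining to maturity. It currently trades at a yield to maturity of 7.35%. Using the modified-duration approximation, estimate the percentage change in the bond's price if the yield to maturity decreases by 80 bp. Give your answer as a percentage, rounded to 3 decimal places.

Periodic yield y = 0.0735. Modified duration first:
  t   CF        PV=CF/(1+0.0735)^t    t·PV
  1       875.00       815.0908       815.0908
  2       875.00       759.2835     1,518.5670
  3       875.00       707.2971     2,121.8914
  4    10,875.00     8,188.8152    32,755.2608
  Σ                 10,470.4867    37,210.8101
P = 10,470.4867; D_Mac = 3.55388 yrs; D_mod = 3.55388/(1+0.0735) = 3.31055 yrs.
ΔP/P ≈ -D_mod · Δy = -3.31055 × (-0.008) = +0.026484 = +2.6484%.

+2.648%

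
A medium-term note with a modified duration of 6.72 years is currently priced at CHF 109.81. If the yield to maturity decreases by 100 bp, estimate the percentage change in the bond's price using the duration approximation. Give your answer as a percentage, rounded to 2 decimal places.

Duration approximation: ΔP/P ≈ -D_mod · Δy = -6.72 × (-0.01) = +0.067200.
As a percentage: +6.7200%.

+6.72%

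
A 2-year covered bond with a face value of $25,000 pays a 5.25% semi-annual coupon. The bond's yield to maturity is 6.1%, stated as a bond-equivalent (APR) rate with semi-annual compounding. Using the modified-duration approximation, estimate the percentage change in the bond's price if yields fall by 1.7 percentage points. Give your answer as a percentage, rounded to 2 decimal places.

Periodic yield y = 0.0305. Modified duration first:
  t   CF        PV=CF/(1+0.0305)^t    t·PV
  1       656.25       636.8268       636.8268
  2       656.25       617.9784     1,235.9569
  3       656.25       599.6880     1,799.0639
  4    25,656.25    22,751.0369    91,004.1475
  Σ                 24,605.5301    94,675.9950
P = 24,605.5301; D_Mac = 3.84775 half-year periods = 1.92388 yrs; D_mod = 1.92388/(1+0.0305) = 1.86693 yrs.
ΔP/P ≈ -D_mod · Δy = -1.86693 × (-0.017) = +0.031738 = +3.1738%.

+3.17%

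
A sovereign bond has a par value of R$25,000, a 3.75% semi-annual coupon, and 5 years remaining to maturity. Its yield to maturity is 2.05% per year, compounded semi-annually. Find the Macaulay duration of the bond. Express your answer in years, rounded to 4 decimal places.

Periodic yield y = 0.01025. Discount each cash flow and weight by its period:
  t   CF        PV=CF/(1+0.01025)^t    t·PV
  1       468.75       463.9941       463.9941
  2       468.75       459.2864       918.5728
  3       468.75       454.6265     1,363.8794
  4       468.75       450.0138     1,800.0553
  5       468.75       445.4480     2,227.2399
  6       468.75       440.9285     2,645.5707
  7       468.75       436.4548     3,055.1835
  8       468.75       432.0265     3,456.2122
  9       468.75       427.6432     3,848.7886
  10   25,468.75    22,999.5341   229,995.3413
  Σ                 27,009.9558   249,774.8377
Price P = Σ PV = 27,009.9558.
Macaulay duration = Σ(t·PV) / P = 249,774.8377 / 27,009.9558 = 9.24751 half-year periods.
In years: 9.24751 / 2 = 4.62376 years.

4.6238 years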